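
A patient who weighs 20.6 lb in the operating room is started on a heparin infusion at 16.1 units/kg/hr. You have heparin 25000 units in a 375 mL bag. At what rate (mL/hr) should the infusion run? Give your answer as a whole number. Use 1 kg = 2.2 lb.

Weight = 20.6 lb ÷ 2.2 lb/kg = 9.363636 kg
Dose = 16.1 units/kg/hr × 9.363636 kg = 150.7545 units/hr
Concentration = 25000 units ÷ 375 mL = 66.66667 units/mL
Rate = 150.7545 units/hr ÷ 66.66667 units/mL = 2.261318 mL/hr

2 mL/hr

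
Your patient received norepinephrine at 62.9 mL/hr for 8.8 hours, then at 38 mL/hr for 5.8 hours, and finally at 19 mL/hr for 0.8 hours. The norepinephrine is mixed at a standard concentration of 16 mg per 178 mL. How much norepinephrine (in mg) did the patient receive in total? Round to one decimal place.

Concentration = 16 mg ÷ 178 mL = 0.08988764 mg/mL
Stage 1: 62.9 mL/hr × 8.8 hr = 553.52 mL → 553.52 mL × 0.08988764 mg/mL = 49.75461 mg
Stage 2: 38 mL/hr × 5.8 hr = 220.4 mL → 220.4 mL × 0.08988764 mg/mL = 19.81124 mg
Stage 3: 19 mL/hr × 0.8 hr = 15.2 mL → 15.2 mL × 0.08988764 mg/mL = 1.366292 mg
Total = 49.75461 + 19.81124 + 1.366292 = 70.93213 mg

70.9 mg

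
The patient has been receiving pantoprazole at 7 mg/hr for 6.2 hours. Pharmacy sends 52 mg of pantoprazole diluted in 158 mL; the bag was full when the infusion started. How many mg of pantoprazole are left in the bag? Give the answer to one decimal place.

8.6 mg

Concentration = 52 mg ÷ 158 mL = 0.3291139 mg/mL
Rate = 7 mg/hr ÷ 0.3291139 mg/mL = 21.26923 mL/hr
Volume infused = 21.26923 mL/hr × 6.2 hr = 131.8692 mL
Volume remaining = 158 − 131.8692 = 26.13077 mL
Drug remaining = 26.13077 mL × 0.3291139 mg/mL = 8.6 mg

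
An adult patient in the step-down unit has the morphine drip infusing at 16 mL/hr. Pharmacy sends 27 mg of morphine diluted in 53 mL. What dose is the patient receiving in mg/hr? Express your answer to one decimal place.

8.2 mg/hr

Concentration = 27 mg ÷ 53 mL = 0.509434 mg/mL
Drug rate = 16 mL/hr × 0.509434 mg/mL = 8.150943 mg/hr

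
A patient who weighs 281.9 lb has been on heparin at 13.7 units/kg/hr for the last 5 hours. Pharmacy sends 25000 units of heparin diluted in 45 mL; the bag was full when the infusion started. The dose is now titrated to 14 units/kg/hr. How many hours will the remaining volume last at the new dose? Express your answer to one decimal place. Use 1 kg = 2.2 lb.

9.0 hours

Initial rate:
Weight = 281.9 lb ÷ 2.2 lb/kg = 128.1364 kg
Dose = 13.7 units/kg/hr × 128.1364 kg = 1755.468 units/hr
Concentration = 25000 units ÷ 45 mL = 555.5556 units/mL
Rate = 1755.468 units/hr ÷ 555.5556 units/mL = 3.159843 mL/hr
Volume infused so far = 3.159843 mL/hr × 5 hr = 15.79921 mL
Volume remaining = 45 − 15.79921 = 29.20079 mL
New rate:
Dose = 14 units/kg/hr × 128.1364 kg = 1793.909 units/hr
Rate = 1793.909 units/hr ÷ 555.5556 units/mL = 3.229036 mL/hr
Time remaining = 29.20079 mL ÷ 3.229036 mL/hr = 9.043189 hr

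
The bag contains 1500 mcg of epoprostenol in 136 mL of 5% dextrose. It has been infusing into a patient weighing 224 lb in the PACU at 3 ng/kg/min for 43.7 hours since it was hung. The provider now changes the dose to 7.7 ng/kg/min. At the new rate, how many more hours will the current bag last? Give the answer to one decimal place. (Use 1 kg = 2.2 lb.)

14.9 hours

Initial rate:
Weight = 224 lb ÷ 2.2 lb/kg = 101.8182 kg
Dose = 3 ng/kg/min × 101.8182 kg = 305.4545 ng/min
305.4545 ng/min × 60 min/hr = 18327.27 ng/hr
Concentration = 1500 mcg ÷ 136 mL = 11.02941 mcg/mL = 11029.41 ng/mL
Rate = 18327.27 ng/hr ÷ 11029.41 ng/mL = 1.661673 mL/hr
Volume infused so far = 1.661673 mL/hr × 43.7 hr = 72.6151 mL
Volume remaining = 136 − 72.6151 = 63.3849 mL
New rate:
Dose = 7.7 ng/kg/min × 101.8182 kg = 784 ng/min
784 ng/min × 60 min/hr = 47040 ng/hr
Rate = 47040 ng/hr ÷ 11029.41 ng/mL = 4.26496 mL/hr
Time remaining = 63.3849 mL ÷ 4.26496 mL/hr = 14.86178 hr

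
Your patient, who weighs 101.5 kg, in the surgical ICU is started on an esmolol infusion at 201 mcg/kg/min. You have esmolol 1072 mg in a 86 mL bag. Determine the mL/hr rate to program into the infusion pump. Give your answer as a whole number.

98 mL/hr

Dose = 201 mcg/kg/min × 101.5 kg = 20401.5 mcg/min
20401.5 mcg/min × 60 min/hr = 1224090 mcg/hr
Concentration = 1072 mg ÷ 86 mL = 12.46512 mg/mL = 12465.12 mcg/mL
Rate = 1224090 mcg/hr ÷ 12465.12 mcg/mL = 98.20125 mL/hr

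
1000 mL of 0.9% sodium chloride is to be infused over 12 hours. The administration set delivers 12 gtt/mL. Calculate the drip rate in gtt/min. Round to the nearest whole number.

17 gtt/min

1000 mL ÷ (12 hr × 60 = 720 min) = 1.388889 mL/min
1.388889 mL/min × 12 gtt/mL = 16.66667 gtt/min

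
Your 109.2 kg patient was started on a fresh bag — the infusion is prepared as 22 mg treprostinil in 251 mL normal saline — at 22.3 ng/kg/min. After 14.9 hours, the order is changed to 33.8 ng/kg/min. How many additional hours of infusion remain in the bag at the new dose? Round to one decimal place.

89.5 hours

Initial rate:
Dose = 22.3 ng/kg/min × 109.2 kg = 2435.16 ng/min
2435.16 ng/min × 60 min/hr = 146109.6 ng/hr
Concentration = 22 mg ÷ 251 mL = 0.0876494 mg/mL = 87649.4 ng/mL
Rate = 146109.6 ng/hr ÷ 87649.4 ng/mL = 1.666978 mL/hr
Volume infused so far = 1.666978 mL/hr × 14.9 hr = 24.83797 mL
Volume remaining = 251 − 24.83797 = 226.162 mL
New rate:
Dose = 33.8 ng/kg/min × 109.2 kg = 3690.96 ng/min
3690.96 ng/min × 60 min/hr = 221457.6 ng/hr
Rate = 221457.6 ng/hr ÷ 87649.4 ng/mL = 2.52663 mL/hr
Time remaining = 226.162 mL ÷ 2.52663 mL/hr = 89.51134 hr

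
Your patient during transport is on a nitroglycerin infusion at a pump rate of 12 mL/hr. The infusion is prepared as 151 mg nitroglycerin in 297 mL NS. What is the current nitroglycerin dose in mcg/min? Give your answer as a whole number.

Concentration = 151 mg ÷ 297 mL = 0.5084175 mg/mL = 508.4175 mcg/mL
Drug rate = 12 mL/hr × 508.4175 mcg/mL = 6101.01 mcg/hr
6101.01 mcg/hr ÷ 60 min/hr = 101.6835 mcg/min

102 mcg/min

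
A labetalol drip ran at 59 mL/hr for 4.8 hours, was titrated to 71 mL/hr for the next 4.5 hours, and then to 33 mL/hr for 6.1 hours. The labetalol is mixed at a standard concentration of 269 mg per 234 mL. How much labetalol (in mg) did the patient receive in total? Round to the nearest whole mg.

924 mg

Concentration = 269 mg ÷ 234 mL = 1.149573 mg/mL
Stage 1: 59 mL/hr × 4.8 hr = 283.2 mL → 283.2 mL × 1.149573 mg/mL = 325.559 mg
Stage 2: 71 mL/hr × 4.5 hr = 319.5 mL → 319.5 mL × 1.149573 mg/mL = 367.2885 mg
Stage 3: 33 mL/hr × 6.1 hr = 201.3 mL → 201.3 mL × 1.149573 mg/mL = 231.409 mg
Total = 325.559 + 367.2885 + 231.409 = 924.2564 mg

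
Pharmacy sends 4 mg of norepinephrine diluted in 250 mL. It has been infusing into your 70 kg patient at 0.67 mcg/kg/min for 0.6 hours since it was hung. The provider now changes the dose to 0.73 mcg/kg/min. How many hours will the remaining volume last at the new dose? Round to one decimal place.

0.8 hours

Initial rate:
Dose = 0.67 mcg/kg/min × 70 kg = 46.9 mcg/min
46.9 mcg/min × 60 min/hr = 2814 mcg/hr
Concentration = 4 mg ÷ 250 mL = 0.016 mg/mL = 16 mcg/mL
Rate = 2814 mcg/hr ÷ 16 mcg/mL = 175.875 mL/hr
Volume infused so far = 175.875 mL/hr × 0.6 hr = 105.525 mL
Volume remaining = 250 − 105.525 = 144.475 mL
New rate:
Dose = 0.73 mcg/kg/min × 70 kg = 51.1 mcg/min
51.1 mcg/min × 60 min/hr = 3066 mcg/hr
Rate = 3066 mcg/hr ÷ 16 mcg/mL = 191.625 mL/hr
Time remaining = 144.475 mL ÷ 191.625 mL/hr = 0.7539465 hr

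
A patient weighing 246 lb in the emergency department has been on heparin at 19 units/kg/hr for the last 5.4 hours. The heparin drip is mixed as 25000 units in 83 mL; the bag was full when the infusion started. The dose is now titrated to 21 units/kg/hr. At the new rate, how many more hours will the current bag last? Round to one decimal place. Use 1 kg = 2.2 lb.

5.8 hours

Initial rate:
Weight = 246 lb ÷ 2.2 lb/kg = 111.8182 kg
Dose = 19 units/kg/hr × 111.8182 kg = 2124.545 units/hr
Concentration = 25000 units ÷ 83 mL = 301.2048 units/mL
Rate = 2124.545 units/hr ÷ 301.2048 units/mL = 7.053491 mL/hr
Volume infused so far = 7.053491 mL/hr × 5.4 hr = 38.08885 mL
Volume remaining = 83 − 38.08885 = 44.91115 mL
New rate:
Dose = 21 units/kg/hr × 111.8182 kg = 2348.182 units/hr
Rate = 2348.182 units/hr ÷ 301.2048 units/mL = 7.795964 mL/hr
Time remaining = 44.91115 mL ÷ 7.795964 mL/hr = 5.760821 hr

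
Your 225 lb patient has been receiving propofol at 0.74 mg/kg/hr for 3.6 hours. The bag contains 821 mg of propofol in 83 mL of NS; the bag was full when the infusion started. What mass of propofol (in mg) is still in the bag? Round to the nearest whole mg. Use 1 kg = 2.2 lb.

Weight = 225 lb ÷ 2.2 lb/kg = 102.2727 kg
Dose = 0.74 mg/kg/hr × 102.2727 kg = 75.68182 mg/hr
Concentration = 821 mg ÷ 83 mL = 9.891566 mg/mL
Rate = 75.68182 mg/hr ÷ 9.891566 mg/mL = 7.651146 mL/hr
Volume infused = 7.651146 mL/hr × 3.6 hr = 27.54413 mL
Volume remaining = 83 − 27.54413 = 55.45587 mL
Drug remaining = 55.45587 mL × 9.891566 mg/mL = 548.5455 mg

549 mg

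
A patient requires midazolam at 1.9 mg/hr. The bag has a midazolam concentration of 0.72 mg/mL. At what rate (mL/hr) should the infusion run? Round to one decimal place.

2.6 mL/hr

Rate = 1.9 mg/hr ÷ 0.72 mg/mL = 2.638889 mL/hr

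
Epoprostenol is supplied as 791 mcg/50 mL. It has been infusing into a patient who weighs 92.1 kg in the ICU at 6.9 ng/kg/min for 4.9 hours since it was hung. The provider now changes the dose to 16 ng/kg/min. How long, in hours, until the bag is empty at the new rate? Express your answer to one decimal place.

6.8 hours

Initial rate:
Dose = 6.9 ng/kg/min × 92.1 kg = 635.49 ng/min
635.49 ng/min × 60 min/hr = 38129.4 ng/hr
Concentration = 791 mcg ÷ 50 mL = 15.82 mcg/mL = 15820 ng/mL
Rate = 38129.4 ng/hr ÷ 15820 ng/mL = 2.410202 mL/hr
Volume infused so far = 2.410202 mL/hr × 4.9 hr = 11.80999 mL
Volume remaining = 50 − 11.80999 = 38.19001 mL
New rate:
Dose = 16 ng/kg/min × 92.1 kg = 1473.6 ng/min
1473.6 ng/min × 60 min/hr = 88416 ng/hr
Rate = 88416 ng/hr ÷ 15820 ng/mL = 5.588875 mL/hr
Time remaining = 38.19001 mL ÷ 5.588875 mL/hr = 6.83322 hr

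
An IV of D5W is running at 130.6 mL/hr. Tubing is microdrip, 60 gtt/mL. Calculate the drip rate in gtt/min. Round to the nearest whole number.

131 gtt/min

130.6 mL/hr ÷ 60 min/hr = 2.176667 mL/min
2.176667 mL/min × 60 gtt/mL = 130.6 gtt/min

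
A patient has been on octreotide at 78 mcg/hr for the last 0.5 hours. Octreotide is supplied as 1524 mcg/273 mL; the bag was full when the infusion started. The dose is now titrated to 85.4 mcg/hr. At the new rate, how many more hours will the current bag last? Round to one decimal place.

Initial rate:
Concentration = 1524 mcg ÷ 273 mL = 5.582418 mcg/mL
Rate = 78 mcg/hr ÷ 5.582418 mcg/mL = 13.97244 mL/hr
Volume infused so far = 13.97244 mL/hr × 0.5 hr = 6.98622 mL
Volume remaining = 273 − 6.98622 = 266.0138 mL
New rate:
Rate = 85.4 mcg/hr ÷ 5.582418 mcg/mL = 15.29803 mL/hr
Time remaining = 266.0138 mL ÷ 15.29803 mL/hr = 17.38876 hr

17.4 hours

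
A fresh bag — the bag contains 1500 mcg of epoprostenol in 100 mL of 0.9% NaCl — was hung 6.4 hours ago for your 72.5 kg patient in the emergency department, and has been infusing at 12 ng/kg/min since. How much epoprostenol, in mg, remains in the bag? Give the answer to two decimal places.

1.17 mg

Dose = 12 ng/kg/min × 72.5 kg = 870 ng/min
870 ng/min × 60 min/hr = 52200 ng/hr
Concentration = 1500 mcg ÷ 100 mL = 15 mcg/mL = 15000 ng/mL
Rate = 52200 ng/hr ÷ 15000 ng/mL = 3.48 mL/hr
Volume infused = 3.48 mL/hr × 6.4 hr = 22.272 mL
Volume remaining = 100 − 22.272 = 77.728 mL
Drug remaining = 77.728 mL × 15000 ng/mL = 1165920 ng = 1.16592 mg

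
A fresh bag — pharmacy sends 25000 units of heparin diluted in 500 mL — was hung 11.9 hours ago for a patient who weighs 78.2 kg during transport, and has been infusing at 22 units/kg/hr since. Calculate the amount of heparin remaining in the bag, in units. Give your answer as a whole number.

Dose = 22 units/kg/hr × 78.2 kg = 1720.4 units/hr
Concentration = 25000 units ÷ 500 mL = 50 units/mL
Rate = 1720.4 units/hr ÷ 50 units/mL = 34.408 mL/hr
Volume infused = 34.408 mL/hr × 11.9 hr = 409.4552 mL
Volume remaining = 500 − 409.4552 = 90.5448 mL
Drug remaining = 90.5448 mL × 50 units/mL = 4527.24 units

4527 units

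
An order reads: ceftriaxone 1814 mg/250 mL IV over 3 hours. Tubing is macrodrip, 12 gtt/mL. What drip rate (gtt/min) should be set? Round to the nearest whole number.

17 gtt/min

250 mL ÷ (3 hr × 60 = 180 min) = 1.388889 mL/min
1.388889 mL/min × 12 gtt/mL = 16.66667 gtt/min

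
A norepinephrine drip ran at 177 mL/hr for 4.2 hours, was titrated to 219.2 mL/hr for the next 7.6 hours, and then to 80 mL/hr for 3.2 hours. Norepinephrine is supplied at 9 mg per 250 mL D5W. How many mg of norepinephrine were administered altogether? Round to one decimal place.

96.0 mg

Concentration = 9 mg ÷ 250 mL = 0.036 mg/mL
Stage 1: 177 mL/hr × 4.2 hr = 743.4 mL → 743.4 mL × 0.036 mg/mL = 26.7624 mg
Stage 2: 219.2 mL/hr × 7.6 hr = 1665.92 mL → 1665.92 mL × 0.036 mg/mL = 59.97312 mg
Stage 3: 80 mL/hr × 3.2 hr = 256 mL → 256 mL × 0.036 mg/mL = 9.216 mg
Total = 26.7624 + 59.97312 + 9.216 = 95.95152 mg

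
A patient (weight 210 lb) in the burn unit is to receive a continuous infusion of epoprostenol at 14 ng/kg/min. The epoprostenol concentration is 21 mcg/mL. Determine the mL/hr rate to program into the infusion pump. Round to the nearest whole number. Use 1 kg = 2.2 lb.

Weight = 210 lb ÷ 2.2 lb/kg = 95.45455 kg
Dose = 14 ng/kg/min × 95.45455 kg = 1336.364 ng/min
1336.364 ng/min × 60 min/hr = 80181.82 ng/hr
Concentration = 21 mcg/mL = 21000 ng/mL
Rate = 80181.82 ng/hr ÷ 21000 ng/mL = 3.818182 mL/hr

4 mL/hr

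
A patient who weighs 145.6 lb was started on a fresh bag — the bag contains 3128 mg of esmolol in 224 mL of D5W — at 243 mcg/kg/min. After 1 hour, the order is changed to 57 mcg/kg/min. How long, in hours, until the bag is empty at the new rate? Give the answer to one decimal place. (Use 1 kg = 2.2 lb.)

9.6 hours

Initial rate:
Weight = 145.6 lb ÷ 2.2 lb/kg = 66.18182 kg
Dose = 243 mcg/kg/min × 66.18182 kg = 16082.18 mcg/min
16082.18 mcg/min × 60 min/hr = 964930.9 mcg/hr
Concentration = 3128 mg ÷ 224 mL = 13.96429 mg/mL = 13964.29 mcg/mL
Rate = 964930.9 mcg/hr ÷ 13964.29 mcg/mL = 69.09991 mL/hr
Volume infused so far = 69.09991 mL/hr × 1 hr = 69.09991 mL
Volume remaining = 224 − 69.09991 = 154.9001 mL
New rate:
Dose = 57 mcg/kg/min × 66.18182 kg = 3772.364 mcg/min
3772.364 mcg/min × 60 min/hr = 226341.8 mcg/hr
Rate = 226341.8 mcg/hr ÷ 13964.29 mcg/mL = 16.20862 mL/hr
Time remaining = 154.9001 mL ÷ 16.20862 mL/hr = 9.556648 hr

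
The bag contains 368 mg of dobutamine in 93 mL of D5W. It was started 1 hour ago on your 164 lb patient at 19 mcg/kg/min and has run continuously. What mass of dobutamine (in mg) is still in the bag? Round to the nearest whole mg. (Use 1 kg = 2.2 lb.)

283 mg

Weight = 164 lb ÷ 2.2 lb/kg = 74.54545 kg
Dose = 19 mcg/kg/min × 74.54545 kg = 1416.364 mcg/min
1416.364 mcg/min × 60 min/hr = 84981.82 mcg/hr
Concentration = 368 mg ÷ 93 mL = 3.956989 mg/mL = 3956.989 mcg/mL
Rate = 84981.82 mcg/hr ÷ 3956.989 mcg/mL = 21.47638 mL/hr
Volume infused = 21.47638 mL/hr × 1 hr = 21.47638 mL
Volume remaining = 93 − 21.47638 = 71.52362 mL
Drug remaining = 71.52362 mL × 3956.989 mcg/mL = 283018.2 mcg = 283.0182 mg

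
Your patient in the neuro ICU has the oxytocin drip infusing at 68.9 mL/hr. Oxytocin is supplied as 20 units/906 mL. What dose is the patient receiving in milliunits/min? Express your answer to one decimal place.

Concentration = 20 units ÷ 906 mL = 0.02207506 units/mL = 22.07506 milliunits/mL
Drug rate = 68.9 mL/hr × 22.07506 milliunits/mL = 1520.971 milliunits/hr
1520.971 milliunits/hr ÷ 60 min/hr = 25.34952 milliunits/min

25.3 milliunits/min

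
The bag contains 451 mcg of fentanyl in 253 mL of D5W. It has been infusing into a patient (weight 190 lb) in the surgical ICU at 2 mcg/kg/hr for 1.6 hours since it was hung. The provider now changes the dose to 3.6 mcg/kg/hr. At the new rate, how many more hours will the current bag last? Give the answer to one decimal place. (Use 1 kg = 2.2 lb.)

0.6 hours

Initial rate:
Weight = 190 lb ÷ 2.2 lb/kg = 86.36364 kg
Dose = 2 mcg/kg/hr × 86.36364 kg = 172.7273 mcg/hr
Concentration = 451 mcg ÷ 253 mL = 1.782609 mcg/mL
Rate = 172.7273 mcg/hr ÷ 1.782609 mcg/mL = 96.89579 mL/hr
Volume infused so far = 96.89579 mL/hr × 1.6 hr = 155.0333 mL
Volume remaining = 253 − 155.0333 = 97.96674 mL
New rate:
Dose = 3.6 mcg/kg/hr × 86.36364 kg = 310.9091 mcg/hr
Rate = 310.9091 mcg/hr ÷ 1.782609 mcg/mL = 174.4124 mL/hr
Time remaining = 97.96674 mL ÷ 174.4124 mL/hr = 0.5616959 hr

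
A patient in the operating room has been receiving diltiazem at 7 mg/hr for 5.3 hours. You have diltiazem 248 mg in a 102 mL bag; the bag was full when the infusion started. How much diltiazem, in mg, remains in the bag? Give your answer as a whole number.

211 mg

Concentration = 248 mg ÷ 102 mL = 2.431373 mg/mL
Rate = 7 mg/hr ÷ 2.431373 mg/mL = 2.879032 mL/hr
Volume infused = 2.879032 mL/hr × 5.3 hr = 15.25887 mL
Volume remaining = 102 − 15.25887 = 86.74113 mL
Drug remaining = 86.74113 mL × 2.431373 mg/mL = 210.9 mg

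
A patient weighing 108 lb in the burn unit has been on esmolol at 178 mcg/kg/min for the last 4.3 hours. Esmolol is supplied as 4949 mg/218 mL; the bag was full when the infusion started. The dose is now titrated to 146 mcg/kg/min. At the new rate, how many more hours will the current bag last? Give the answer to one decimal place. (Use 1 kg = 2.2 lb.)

Initial rate:
Weight = 108 lb ÷ 2.2 lb/kg = 49.09091 kg
Dose = 178 mcg/kg/min × 49.09091 kg = 8738.182 mcg/min
8738.182 mcg/min × 60 min/hr = 524290.9 mcg/hr
Concentration = 4949 mg ÷ 218 mL = 22.70183 mg/mL = 22701.83 mcg/mL
Rate = 524290.9 mcg/hr ÷ 22701.83 mcg/mL = 23.09465 mL/hr
Volume infused so far = 23.09465 mL/hr × 4.3 hr = 99.30699 mL
Volume remaining = 218 − 99.30699 = 118.693 mL
New rate:
Dose = 146 mcg/kg/min × 49.09091 kg = 7167.273 mcg/min
7167.273 mcg/min × 60 min/hr = 430036.4 mcg/hr
Rate = 430036.4 mcg/hr ÷ 22701.83 mcg/mL = 18.9428 mL/hr
Time remaining = 118.693 mL ÷ 18.9428 mL/hr = 6.265863 hr

6.3 hours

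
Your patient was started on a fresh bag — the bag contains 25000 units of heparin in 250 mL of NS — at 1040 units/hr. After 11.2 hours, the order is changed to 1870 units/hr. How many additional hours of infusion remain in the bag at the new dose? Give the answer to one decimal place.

Initial rate:
Concentration = 25000 units ÷ 250 mL = 100 units/mL
Rate = 1040 units/hr ÷ 100 units/mL = 10.4 mL/hr
Volume infused so far = 10.4 mL/hr × 11.2 hr = 116.48 mL
Volume remaining = 250 − 116.48 = 133.52 mL
New rate:
Rate = 1870 units/hr ÷ 100 units/mL = 18.7 mL/hr
Time remaining = 133.52 mL ÷ 18.7 mL/hr = 7.140107 hr

7.1 hours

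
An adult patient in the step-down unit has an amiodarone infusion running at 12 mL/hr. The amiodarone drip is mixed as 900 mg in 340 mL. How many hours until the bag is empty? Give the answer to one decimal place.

28.3 hours

Duration = 340 mL ÷ 12 mL/hr = 28.33333 hr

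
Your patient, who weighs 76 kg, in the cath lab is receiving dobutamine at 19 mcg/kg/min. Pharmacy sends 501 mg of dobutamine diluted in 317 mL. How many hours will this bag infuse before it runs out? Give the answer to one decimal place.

5.8 hours

Dose = 19 mcg/kg/min × 76 kg = 1444 mcg/min
1444 mcg/min × 60 min/hr = 86640 mcg/hr
Concentration = 501 mg ÷ 317 mL = 1.580442 mg/mL = 1580.442 mcg/mL
Rate = 86640 mcg/hr ÷ 1580.442 mcg/mL = 54.82012 mL/hr
Duration = 317 mL ÷ 54.82012 mL/hr = 5.782548 hr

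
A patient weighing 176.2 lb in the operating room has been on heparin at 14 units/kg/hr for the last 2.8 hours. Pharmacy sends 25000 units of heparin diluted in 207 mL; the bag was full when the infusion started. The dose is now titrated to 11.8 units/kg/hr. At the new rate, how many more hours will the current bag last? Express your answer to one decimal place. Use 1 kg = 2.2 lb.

Initial rate:
Weight = 176.2 lb ÷ 2.2 lb/kg = 80.09091 kg
Dose = 14 units/kg/hr × 80.09091 kg = 1121.273 units/hr
Concentration = 25000 units ÷ 207 mL = 120.7729 units/mL
Rate = 1121.273 units/hr ÷ 120.7729 units/mL = 9.284138 mL/hr
Volume infused so far = 9.284138 mL/hr × 2.8 hr = 25.99559 mL
Volume remaining = 207 − 25.99559 = 181.0044 mL
New rate:
Dose = 11.8 units/kg/hr × 80.09091 kg = 945.0727 units/hr
Rate = 945.0727 units/hr ÷ 120.7729 units/mL = 7.825202 mL/hr
Time remaining = 181.0044 mL ÷ 7.825202 mL/hr = 23.13096 hr

23.1 hours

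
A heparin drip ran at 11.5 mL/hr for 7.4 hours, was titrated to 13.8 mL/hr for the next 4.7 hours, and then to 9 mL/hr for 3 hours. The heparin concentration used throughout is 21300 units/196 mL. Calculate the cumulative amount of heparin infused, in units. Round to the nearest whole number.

Concentration = 21300 units ÷ 196 mL = 108.6735 units/mL
Stage 1: 11.5 mL/hr × 7.4 hr = 85.1 mL → 85.1 mL × 108.6735 units/mL = 9248.112 units
Stage 2: 13.8 mL/hr × 4.7 hr = 64.86 mL → 64.86 mL × 108.6735 units/mL = 7048.561 units
Stage 3: 9 mL/hr × 3 hr = 27 mL → 27 mL × 108.6735 units/mL = 2934.184 units
Total = 9248.112 + 7048.561 + 2934.184 = 19230.86 units

19231 units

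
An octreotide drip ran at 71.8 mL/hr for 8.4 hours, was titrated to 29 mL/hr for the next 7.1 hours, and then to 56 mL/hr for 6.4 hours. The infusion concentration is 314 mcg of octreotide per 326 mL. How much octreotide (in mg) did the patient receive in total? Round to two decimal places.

1.12 mg

Concentration = 314 mcg ÷ 326 mL = 0.9631902 mcg/mL
Stage 1: 71.8 mL/hr × 8.4 hr = 603.12 mL → 603.12 mL × 0.9631902 mcg/mL = 580.9193 mcg
Stage 2: 29 mL/hr × 7.1 hr = 205.9 mL → 205.9 mL × 0.9631902 mcg/mL = 198.3209 mcg
Stage 3: 56 mL/hr × 6.4 hr = 358.4 mL → 358.4 mL × 0.9631902 mcg/mL = 345.2074 mcg
Total = 580.9193 + 198.3209 + 345.2074 = 1124.447 mcg = 1.124447 mg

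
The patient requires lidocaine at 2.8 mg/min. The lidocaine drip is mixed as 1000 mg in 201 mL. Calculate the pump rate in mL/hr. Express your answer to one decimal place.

2.8 mg/min × 60 min/hr = 168 mg/hr
Concentration = 1000 mg ÷ 201 mL = 4.975124 mg/mL
Rate = 168 mg/hr ÷ 4.975124 mg/mL = 33.768 mL/hr

33.8 mL/hr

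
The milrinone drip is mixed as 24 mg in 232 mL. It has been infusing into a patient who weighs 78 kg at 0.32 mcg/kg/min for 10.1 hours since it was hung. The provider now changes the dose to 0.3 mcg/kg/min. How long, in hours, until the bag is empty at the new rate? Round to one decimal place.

6.3 hours

Initial rate:
Dose = 0.32 mcg/kg/min × 78 kg = 24.96 mcg/min
24.96 mcg/min × 60 min/hr = 1497.6 mcg/hr
Concentration = 24 mg ÷ 232 mL = 0.1034483 mg/mL = 103.4483 mcg/mL
Rate = 1497.6 mcg/hr ÷ 103.4483 mcg/mL = 14.4768 mL/hr
Volume infused so far = 14.4768 mL/hr × 10.1 hr = 146.2157 mL
Volume remaining = 232 − 146.2157 = 85.78432 mL
New rate:
Dose = 0.3 mcg/kg/min × 78 kg = 23.4 mcg/min
23.4 mcg/min × 60 min/hr = 1404 mcg/hr
Rate = 1404 mcg/hr ÷ 103.4483 mcg/mL = 13.572 mL/hr
Time remaining = 85.78432 mL ÷ 13.572 mL/hr = 6.320684 hr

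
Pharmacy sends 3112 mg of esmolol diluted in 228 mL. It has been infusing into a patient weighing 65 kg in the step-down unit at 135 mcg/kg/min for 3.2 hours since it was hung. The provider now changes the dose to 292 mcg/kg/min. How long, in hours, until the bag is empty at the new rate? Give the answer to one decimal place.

Initial rate:
Dose = 135 mcg/kg/min × 65 kg = 8775 mcg/min
8775 mcg/min × 60 min/hr = 526500 mcg/hr
Concentration = 3112 mg ÷ 228 mL = 13.64912 mg/mL = 13649.12 mcg/mL
Rate = 526500 mcg/hr ÷ 13649.12 mcg/mL = 38.57391 mL/hr
Volume infused so far = 38.57391 mL/hr × 3.2 hr = 123.4365 mL
Volume remaining = 228 − 123.4365 = 104.5635 mL
New rate:
Dose = 292 mcg/kg/min × 65 kg = 18980 mcg/min
18980 mcg/min × 60 min/hr = 1138800 mcg/hr
Rate = 1138800 mcg/hr ÷ 13649.12 mcg/mL = 83.43393 mL/hr
Time remaining = 104.5635 mL ÷ 83.43393 mL/hr = 1.253249 hr

1.3 hours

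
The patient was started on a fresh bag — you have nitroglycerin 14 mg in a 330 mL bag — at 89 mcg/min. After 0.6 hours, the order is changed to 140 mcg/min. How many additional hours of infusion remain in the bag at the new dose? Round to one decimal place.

Initial rate:
89 mcg/min × 60 min/hr = 5340 mcg/hr
Concentration = 14 mg ÷ 330 mL = 0.04242424 mg/mL = 42.42424 mcg/mL
Rate = 5340 mcg/hr ÷ 42.42424 mcg/mL = 125.8714 mL/hr
Volume infused so far = 125.8714 mL/hr × 0.6 hr = 75.52286 mL
Volume remaining = 330 − 75.52286 = 254.4771 mL
New rate:
140 mcg/min × 60 min/hr = 8400 mcg/hr
Rate = 8400 mcg/hr ÷ 42.42424 mcg/mL = 198 mL/hr
Time remaining = 254.4771 mL ÷ 198 mL/hr = 1.285238 hr

1.3 hours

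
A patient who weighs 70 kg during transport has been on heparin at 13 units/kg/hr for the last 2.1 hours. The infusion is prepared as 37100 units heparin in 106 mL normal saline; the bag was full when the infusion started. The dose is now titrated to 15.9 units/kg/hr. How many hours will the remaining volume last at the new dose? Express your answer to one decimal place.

Initial rate:
Dose = 13 units/kg/hr × 70 kg = 910 units/hr
Concentration = 37100 units ÷ 106 mL = 350 units/mL
Rate = 910 units/hr ÷ 350 units/mL = 2.6 mL/hr
Volume infused so far = 2.6 mL/hr × 2.1 hr = 5.46 mL
Volume remaining = 106 − 5.46 = 100.54 mL
New rate:
Dose = 15.9 units/kg/hr × 70 kg = 1113 units/hr
Rate = 1113 units/hr ÷ 350 units/mL = 3.18 mL/hr
Time remaining = 100.54 mL ÷ 3.18 mL/hr = 31.61635 hr

31.6 hours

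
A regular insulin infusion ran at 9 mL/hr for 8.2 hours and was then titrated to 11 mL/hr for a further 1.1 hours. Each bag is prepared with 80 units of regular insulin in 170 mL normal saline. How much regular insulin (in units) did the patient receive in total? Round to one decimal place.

40.4 units

Concentration = 80 units ÷ 170 mL = 0.4705882 units/mL
Stage 1: 9 mL/hr × 8.2 hr = 73.8 mL → 73.8 mL × 0.4705882 units/mL = 34.72941 units
Stage 2: 11 mL/hr × 1.1 hr = 12.1 mL → 12.1 mL × 0.4705882 units/mL = 5.694118 units
Total = 34.72941 + 5.694118 = 40.42353 units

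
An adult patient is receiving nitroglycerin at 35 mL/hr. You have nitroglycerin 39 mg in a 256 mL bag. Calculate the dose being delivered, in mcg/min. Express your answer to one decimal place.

Concentration = 39 mg ÷ 256 mL = 0.1523438 mg/mL = 152.3438 mcg/mL
Drug rate = 35 mL/hr × 152.3438 mcg/mL = 5332.031 mcg/hr
5332.031 mcg/hr ÷ 60 min/hr = 88.86719 mcg/min

88.9 mcg/min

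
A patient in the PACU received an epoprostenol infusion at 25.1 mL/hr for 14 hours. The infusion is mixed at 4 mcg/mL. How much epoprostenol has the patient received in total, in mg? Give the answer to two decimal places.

1.41 mg

Concentration = 4 mcg/mL = 4000 ng/mL
Drug rate = 25.1 mL/hr × 4000 ng/mL = 100400 ng/hr
Total = 100400 ng/hr × 14 hr = 1405600 ng = 1.4056 mg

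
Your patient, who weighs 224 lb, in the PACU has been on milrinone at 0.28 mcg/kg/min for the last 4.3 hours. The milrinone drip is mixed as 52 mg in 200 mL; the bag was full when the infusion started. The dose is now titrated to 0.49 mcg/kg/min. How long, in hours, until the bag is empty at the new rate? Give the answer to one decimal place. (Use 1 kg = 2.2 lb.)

14.9 hours

Initial rate:
Weight = 224 lb ÷ 2.2 lb/kg = 101.8182 kg
Dose = 0.28 mcg/kg/min × 101.8182 kg = 28.50909 mcg/min
28.50909 mcg/min × 60 min/hr = 1710.545 mcg/hr
Concentration = 52 mg ÷ 200 mL = 0.26 mg/mL = 260 mcg/mL
Rate = 1710.545 mcg/hr ÷ 260 mcg/mL = 6.579021 mL/hr
Volume infused so far = 6.579021 mL/hr × 4.3 hr = 28.28979 mL
Volume remaining = 200 − 28.28979 = 171.7102 mL
New rate:
Dose = 0.49 mcg/kg/min × 101.8182 kg = 49.89091 mcg/min
49.89091 mcg/min × 60 min/hr = 2993.455 mcg/hr
Rate = 2993.455 mcg/hr ÷ 260 mcg/mL = 11.51329 mL/hr
Time remaining = 171.7102 mL ÷ 11.51329 mL/hr = 14.91409 hr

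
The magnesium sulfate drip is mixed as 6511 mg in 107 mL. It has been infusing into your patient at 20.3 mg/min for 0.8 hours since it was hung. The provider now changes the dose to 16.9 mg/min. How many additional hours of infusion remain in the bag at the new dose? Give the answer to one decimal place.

5.5 hours

Initial rate:
20.3 mg/min × 60 min/hr = 1218 mg/hr
Concentration = 6511 mg ÷ 107 mL = 60.85047 mg/mL
Rate = 1218 mg/hr ÷ 60.85047 mg/mL = 20.01628 mL/hr
Volume infused so far = 20.01628 mL/hr × 0.8 hr = 16.01302 mL
Volume remaining = 107 − 16.01302 = 90.98698 mL
New rate:
16.9 mg/min × 60 min/hr = 1014 mg/hr
Rate = 1014 mg/hr ÷ 60.85047 mg/mL = 16.6638 mL/hr
Time remaining = 90.98698 mL ÷ 16.6638 mL/hr = 5.460158 hr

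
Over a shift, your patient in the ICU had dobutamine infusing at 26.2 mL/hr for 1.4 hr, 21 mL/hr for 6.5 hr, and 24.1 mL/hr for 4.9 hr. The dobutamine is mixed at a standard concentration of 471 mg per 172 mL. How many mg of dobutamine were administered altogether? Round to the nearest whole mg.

Concentration = 471 mg ÷ 172 mL = 2.738372 mg/mL
Stage 1: 26.2 mL/hr × 1.4 hr = 36.68 mL → 36.68 mL × 2.738372 mg/mL = 100.4435 mg
Stage 2: 21 mL/hr × 6.5 hr = 136.5 mL → 136.5 mL × 2.738372 mg/mL = 373.7878 mg
Stage 3: 24.1 mL/hr × 4.9 hr = 118.09 mL → 118.09 mL × 2.738372 mg/mL = 323.3744 mg
Total = 100.4435 + 373.7878 + 323.3744 = 797.6056 mg

798 mg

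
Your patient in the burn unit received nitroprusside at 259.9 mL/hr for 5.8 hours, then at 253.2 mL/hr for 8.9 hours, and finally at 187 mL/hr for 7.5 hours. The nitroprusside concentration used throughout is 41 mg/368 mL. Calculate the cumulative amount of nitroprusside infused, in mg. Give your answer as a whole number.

575 mg

Concentration = 41 mg ÷ 368 mL = 0.111413 mg/mL
Stage 1: 259.9 mL/hr × 5.8 hr = 1507.42 mL → 1507.42 mL × 0.111413 mg/mL = 167.9462 mg
Stage 2: 253.2 mL/hr × 8.9 hr = 2253.48 mL → 2253.48 mL × 0.111413 mg/mL = 251.0671 mg
Stage 3: 187 mL/hr × 7.5 hr = 1402.5 mL → 1402.5 mL × 0.111413 mg/mL = 156.2568 mg
Total = 167.9462 + 251.0671 + 156.2568 = 575.2701 mg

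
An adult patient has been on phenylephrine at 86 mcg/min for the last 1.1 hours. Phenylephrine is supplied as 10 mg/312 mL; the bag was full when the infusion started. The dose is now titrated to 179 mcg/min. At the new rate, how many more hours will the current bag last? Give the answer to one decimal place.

Initial rate:
86 mcg/min × 60 min/hr = 5160 mcg/hr
Concentration = 10 mg ÷ 312 mL = 0.03205128 mg/mL = 32.05128 mcg/mL
Rate = 5160 mcg/hr ÷ 32.05128 mcg/mL = 160.992 mL/hr
Volume infused so far = 160.992 mL/hr × 1.1 hr = 177.0912 mL
Volume remaining = 312 − 177.0912 = 134.9088 mL
New rate:
179 mcg/min × 60 min/hr = 10740 mcg/hr
Rate = 10740 mcg/hr ÷ 32.05128 mcg/mL = 335.088 mL/hr
Time remaining = 134.9088 mL ÷ 335.088 mL/hr = 0.4026071 hr

0.4 hours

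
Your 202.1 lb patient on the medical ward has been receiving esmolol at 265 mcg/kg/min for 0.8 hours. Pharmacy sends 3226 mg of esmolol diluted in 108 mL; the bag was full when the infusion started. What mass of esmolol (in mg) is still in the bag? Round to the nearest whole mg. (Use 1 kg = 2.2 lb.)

2057 mg

Weight = 202.1 lb ÷ 2.2 lb/kg = 91.86364 kg
Dose = 265 mcg/kg/min × 91.86364 kg = 24343.86 mcg/min
24343.86 mcg/min × 60 min/hr = 1460632 mcg/hr
Concentration = 3226 mg ÷ 108 mL = 29.87037 mg/mL = 29870.37 mcg/mL
Rate = 1460632 mcg/hr ÷ 29870.37 mcg/mL = 48.89902 mL/hr
Volume infused = 48.89902 mL/hr × 0.8 hr = 39.11922 mL
Volume remaining = 108 − 39.11922 = 68.88078 mL
Drug remaining = 68.88078 mL × 29870.37 mcg/mL = 2057495 mcg = 2057.495 mg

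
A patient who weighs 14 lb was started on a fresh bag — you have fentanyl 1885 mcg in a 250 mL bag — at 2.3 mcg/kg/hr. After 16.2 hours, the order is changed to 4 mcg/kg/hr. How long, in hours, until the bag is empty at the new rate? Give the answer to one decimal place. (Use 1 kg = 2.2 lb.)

64.7 hours

Initial rate:
Weight = 14 lb ÷ 2.2 lb/kg = 6.363636 kg
Dose = 2.3 mcg/kg/hr × 6.363636 kg = 14.63636 mcg/hr
Concentration = 1885 mcg ÷ 250 mL = 7.54 mcg/mL
Rate = 14.63636 mcg/hr ÷ 7.54 mcg/mL = 1.941162 mL/hr
Volume infused so far = 1.941162 mL/hr × 16.2 hr = 31.44683 mL
Volume remaining = 250 − 31.44683 = 218.5532 mL
New rate:
Dose = 4 mcg/kg/hr × 6.363636 kg = 25.45455 mcg/hr
Rate = 25.45455 mcg/hr ÷ 7.54 mcg/mL = 3.375934 mL/hr
Time remaining = 218.5532 mL ÷ 3.375934 mL/hr = 64.73857 hr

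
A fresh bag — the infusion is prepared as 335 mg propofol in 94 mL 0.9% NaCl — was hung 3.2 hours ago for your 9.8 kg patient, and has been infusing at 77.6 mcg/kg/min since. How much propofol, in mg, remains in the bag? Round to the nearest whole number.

Dose = 77.6 mcg/kg/min × 9.8 kg = 760.48 mcg/min
760.48 mcg/min × 60 min/hr = 45628.8 mcg/hr
Concentration = 335 mg ÷ 94 mL = 3.56383 mg/mL = 3563.83 mcg/mL
Rate = 45628.8 mcg/hr ÷ 3563.83 mcg/mL = 12.80331 mL/hr
Volume infused = 12.80331 mL/hr × 3.2 hr = 40.97058 mL
Volume remaining = 94 − 40.97058 = 53.02942 mL
Drug remaining = 53.02942 mL × 3563.83 mcg/mL = 188987.8 mcg = 188.9878 mg

189 mg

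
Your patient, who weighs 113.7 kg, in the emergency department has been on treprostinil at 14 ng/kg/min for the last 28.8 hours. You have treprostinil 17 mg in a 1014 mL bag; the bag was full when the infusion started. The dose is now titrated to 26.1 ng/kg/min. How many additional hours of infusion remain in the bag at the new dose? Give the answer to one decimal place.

Initial rate:
Dose = 14 ng/kg/min × 113.7 kg = 1591.8 ng/min
1591.8 ng/min × 60 min/hr = 95508 ng/hr
Concentration = 17 mg ÷ 1014 mL = 0.01676529 mg/mL = 16765.29 ng/mL
Rate = 95508 ng/hr ÷ 16765.29 ng/mL = 5.696771 mL/hr
Volume infused so far = 5.696771 mL/hr × 28.8 hr = 164.067 mL
Volume remaining = 1014 − 164.067 = 849.933 mL
New rate:
Dose = 26.1 ng/kg/min × 113.7 kg = 2967.57 ng/min
2967.57 ng/min × 60 min/hr = 178054.2 ng/hr
Rate = 178054.2 ng/hr ÷ 16765.29 ng/mL = 10.62041 mL/hr
Time remaining = 849.933 mL ÷ 10.62041 mL/hr = 80.02827 hr

80.0 hours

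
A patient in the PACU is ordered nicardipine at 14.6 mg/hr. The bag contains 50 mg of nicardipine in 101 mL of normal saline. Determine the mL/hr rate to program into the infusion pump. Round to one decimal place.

Concentration = 50 mg ÷ 101 mL = 0.4950495 mg/mL
Rate = 14.6 mg/hr ÷ 0.4950495 mg/mL = 29.492 mL/hr

29.5 mL/hr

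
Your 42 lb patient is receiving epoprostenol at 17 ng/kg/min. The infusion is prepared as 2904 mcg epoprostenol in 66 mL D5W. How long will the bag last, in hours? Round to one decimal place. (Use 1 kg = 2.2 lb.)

Weight = 42 lb ÷ 2.2 lb/kg = 19.09091 kg
Dose = 17 ng/kg/min × 19.09091 kg = 324.5455 ng/min
324.5455 ng/min × 60 min/hr = 19472.73 ng/hr
Concentration = 2904 mcg ÷ 66 mL = 44 mcg/mL = 44000 ng/mL
Rate = 19472.73 ng/hr ÷ 44000 ng/mL = 0.442562 mL/hr
Duration = 66 mL ÷ 0.442562 mL/hr = 149.1317 hr

149.1 hours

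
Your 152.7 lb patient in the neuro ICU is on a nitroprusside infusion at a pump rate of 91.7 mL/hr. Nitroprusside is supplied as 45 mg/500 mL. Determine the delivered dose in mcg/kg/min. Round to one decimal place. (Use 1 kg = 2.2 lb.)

Weight = 152.7 lb ÷ 2.2 lb/kg = 69.40909 kg
Concentration = 45 mg ÷ 500 mL = 0.09 mg/mL = 90 mcg/mL
Drug rate = 91.7 mL/hr × 90 mcg/mL = 8253 mcg/hr
8253 mcg/hr ÷ 60 min/hr = 137.55 mcg/min
137.55 mcg/min ÷ 69.40909 kg = 1.981729 mcg/kg/min

2.0 mcg/kg/min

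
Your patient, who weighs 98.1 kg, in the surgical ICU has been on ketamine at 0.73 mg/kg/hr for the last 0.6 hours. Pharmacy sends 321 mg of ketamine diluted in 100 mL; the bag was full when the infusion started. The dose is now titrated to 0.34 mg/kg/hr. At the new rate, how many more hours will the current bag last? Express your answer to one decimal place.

Initial rate:
Dose = 0.73 mg/kg/hr × 98.1 kg = 71.613 mg/hr
Concentration = 321 mg ÷ 100 mL = 3.21 mg/mL
Rate = 71.613 mg/hr ÷ 3.21 mg/mL = 22.30935 mL/hr
Volume infused so far = 22.30935 mL/hr × 0.6 hr = 13.38561 mL
Volume remaining = 100 − 13.38561 = 86.61439 mL
New rate:
Dose = 0.34 mg/kg/hr × 98.1 kg = 33.354 mg/hr
Rate = 33.354 mg/hr ÷ 3.21 mg/mL = 10.39065 mL/hr
Time remaining = 86.61439 mL ÷ 10.39065 mL/hr = 8.335798 hr

8.3 hours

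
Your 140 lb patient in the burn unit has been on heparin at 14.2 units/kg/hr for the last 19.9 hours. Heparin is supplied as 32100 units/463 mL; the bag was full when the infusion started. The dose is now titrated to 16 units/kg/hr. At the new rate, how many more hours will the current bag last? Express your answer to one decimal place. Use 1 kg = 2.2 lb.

13.9 hours

Initial rate:
Weight = 140 lb ÷ 2.2 lb/kg = 63.63636 kg
Dose = 14.2 units/kg/hr × 63.63636 kg = 903.6364 units/hr
Concentration = 32100 units ÷ 463 mL = 69.33045 units/mL
Rate = 903.6364 units/hr ÷ 69.33045 units/mL = 13.03376 mL/hr
Volume infused so far = 13.03376 mL/hr × 19.9 hr = 259.3718 mL
Volume remaining = 463 − 259.3718 = 203.6282 mL
New rate:
Dose = 16 units/kg/hr × 63.63636 kg = 1018.182 units/hr
Rate = 1018.182 units/hr ÷ 69.33045 units/mL = 14.68592 mL/hr
Time remaining = 203.6282 mL ÷ 14.68592 mL/hr = 13.86554 hr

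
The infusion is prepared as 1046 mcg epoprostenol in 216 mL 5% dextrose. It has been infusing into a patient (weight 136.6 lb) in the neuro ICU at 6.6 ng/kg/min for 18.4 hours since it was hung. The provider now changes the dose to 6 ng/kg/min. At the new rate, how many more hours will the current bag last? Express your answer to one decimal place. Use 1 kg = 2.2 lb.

26.6 hours

Initial rate:
Weight = 136.6 lb ÷ 2.2 lb/kg = 62.09091 kg
Dose = 6.6 ng/kg/min × 62.09091 kg = 409.8 ng/min
409.8 ng/min × 60 min/hr = 24588 ng/hr
Concentration = 1046 mcg ÷ 216 mL = 4.842593 mcg/mL = 4842.593 ng/mL
Rate = 24588 ng/hr ÷ 4842.593 ng/mL = 5.077446 mL/hr
Volume infused so far = 5.077446 mL/hr × 18.4 hr = 93.425 mL
Volume remaining = 216 − 93.425 = 122.575 mL
New rate:
Dose = 6 ng/kg/min × 62.09091 kg = 372.5455 ng/min
372.5455 ng/min × 60 min/hr = 22352.73 ng/hr
Rate = 22352.73 ng/hr ÷ 4842.593 ng/mL = 4.61586 mL/hr
Time remaining = 122.575 mL ÷ 4.61586 mL/hr = 26.55518 hr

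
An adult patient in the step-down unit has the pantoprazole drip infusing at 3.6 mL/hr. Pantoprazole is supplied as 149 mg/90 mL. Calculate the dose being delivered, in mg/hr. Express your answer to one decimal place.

6.0 mg/hr

Concentration = 149 mg ÷ 90 mL = 1.655556 mg/mL
Drug rate = 3.6 mL/hr × 1.655556 mg/mL = 5.96 mg/hr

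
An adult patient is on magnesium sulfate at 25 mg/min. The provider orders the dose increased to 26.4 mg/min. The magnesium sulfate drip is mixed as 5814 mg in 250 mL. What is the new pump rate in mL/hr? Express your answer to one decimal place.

68.1 mL/hr

26.4 mg/min × 60 min/hr = 1584 mg/hr
Concentration = 5814 mg ÷ 250 mL = 23.256 mg/mL
Rate = 1584 mg/hr ÷ 23.256 mg/mL = 68.11146 mL/hr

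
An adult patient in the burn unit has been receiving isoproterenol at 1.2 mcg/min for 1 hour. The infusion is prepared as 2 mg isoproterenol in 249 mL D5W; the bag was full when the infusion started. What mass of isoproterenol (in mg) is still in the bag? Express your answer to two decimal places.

1.2 mcg/min × 60 min/hr = 72 mcg/hr
Concentration = 2 mg ÷ 249 mL = 0.008032129 mg/mL = 8.032129 mcg/mL
Rate = 72 mcg/hr ÷ 8.032129 mcg/mL = 8.964 mL/hr
Volume infused = 8.964 mL/hr × 1 hr = 8.964 mL
Volume remaining = 249 − 8.964 = 240.036 mL
Drug remaining = 240.036 mL × 8.032129 mcg/mL = 1928 mcg = 1.928 mg

1.93 mg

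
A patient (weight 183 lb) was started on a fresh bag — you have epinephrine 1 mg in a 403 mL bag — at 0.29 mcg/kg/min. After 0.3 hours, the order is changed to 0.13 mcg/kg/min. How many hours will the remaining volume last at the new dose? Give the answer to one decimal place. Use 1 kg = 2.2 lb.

Initial rate:
Weight = 183 lb ÷ 2.2 lb/kg = 83.18182 kg
Dose = 0.29 mcg/kg/min × 83.18182 kg = 24.12273 mcg/min
24.12273 mcg/min × 60 min/hr = 1447.364 mcg/hr
Concentration = 1 mg ÷ 403 mL = 0.00248139 mg/mL = 2.48139 mcg/mL
Rate = 1447.364 mcg/hr ÷ 2.48139 mcg/mL = 583.2875 mL/hr
Volume infused so far = 583.2875 mL/hr × 0.3 hr = 174.9863 mL
Volume remaining = 403 − 174.9863 = 228.0137 mL
New rate:
Dose = 0.13 mcg/kg/min × 83.18182 kg = 10.81364 mcg/min
10.81364 mcg/min × 60 min/hr = 648.8182 mcg/hr
Rate = 648.8182 mcg/hr ÷ 2.48139 mcg/mL = 261.4737 mL/hr
Time remaining = 228.0137 mL ÷ 261.4737 mL/hr = 0.8720331 hr

0.9 hours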